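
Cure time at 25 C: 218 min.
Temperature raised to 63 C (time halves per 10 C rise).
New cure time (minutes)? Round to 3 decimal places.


Acceleration factor = 2^(38/10) = 13.9288
New time = 218 / 13.9288 = 15.651 min

15.651


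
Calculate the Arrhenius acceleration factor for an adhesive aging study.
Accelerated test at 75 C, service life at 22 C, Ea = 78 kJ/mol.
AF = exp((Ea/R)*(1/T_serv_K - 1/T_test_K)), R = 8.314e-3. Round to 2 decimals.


T_test = 348.15 K, T_serv = 295.15 K
Ea/R = 78 / 0.008314 = 9381.77
AF = exp(9381.77 * (1/295.15 - 1/348.15))
= 126.34

126.34


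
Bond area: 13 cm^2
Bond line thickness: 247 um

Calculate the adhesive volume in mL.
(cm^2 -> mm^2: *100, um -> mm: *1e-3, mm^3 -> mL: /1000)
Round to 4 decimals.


V = 13*100 * 247*1e-3 / 1000
= 0.3211 mL

0.3211


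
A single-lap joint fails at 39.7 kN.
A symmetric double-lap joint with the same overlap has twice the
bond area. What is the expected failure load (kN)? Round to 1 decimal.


Double-lap load = 2 * 39.7 = 79.4 kN

79.4


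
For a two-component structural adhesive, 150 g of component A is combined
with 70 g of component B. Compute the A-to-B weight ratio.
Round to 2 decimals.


Weight ratio A:B = 150 / 70
= 2.14

2.14


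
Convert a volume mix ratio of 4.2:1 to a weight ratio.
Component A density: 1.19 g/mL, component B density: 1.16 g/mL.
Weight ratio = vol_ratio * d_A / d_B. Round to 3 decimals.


= 4.2 * 1.19 / 1.16 = 4.309

4.309


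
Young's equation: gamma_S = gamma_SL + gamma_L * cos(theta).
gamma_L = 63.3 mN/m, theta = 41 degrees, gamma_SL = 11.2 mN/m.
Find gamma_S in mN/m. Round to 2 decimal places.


cos(41 deg) = 0.754710
gamma_S = 11.2 + 63.3 * 0.754710
= 58.97 mN/m

58.97


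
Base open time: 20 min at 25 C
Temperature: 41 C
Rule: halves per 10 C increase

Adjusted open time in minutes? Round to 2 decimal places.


Acceleration = 2^((41-25)/10) = 3.0314
Open time = 20 / 3.0314 = 6.60 min

6.60


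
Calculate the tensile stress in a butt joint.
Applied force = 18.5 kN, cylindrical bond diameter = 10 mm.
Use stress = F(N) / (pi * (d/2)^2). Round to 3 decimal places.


A = pi * 5.0^2 = 78.5398 mm^2
sigma = 18500.0 / 78.5398 = 235.549 MPa

235.549


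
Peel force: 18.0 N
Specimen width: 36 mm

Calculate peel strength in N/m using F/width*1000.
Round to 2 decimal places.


Peel strength = 18.0 / 36 * 1000 = 500.00 N/m

500.00


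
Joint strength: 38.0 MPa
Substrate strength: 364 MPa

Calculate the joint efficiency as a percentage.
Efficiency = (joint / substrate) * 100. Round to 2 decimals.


Efficiency = (38.0 / 364) * 100 = 10.44%

10.44


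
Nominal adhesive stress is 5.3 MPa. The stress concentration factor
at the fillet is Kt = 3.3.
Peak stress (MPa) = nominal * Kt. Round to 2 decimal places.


Peak = 5.3 * 3.3 = 17.49 MPa

17.49


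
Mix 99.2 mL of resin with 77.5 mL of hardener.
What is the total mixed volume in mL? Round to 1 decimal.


Total = 99.2 + 77.5 = 176.7 mL

176.7


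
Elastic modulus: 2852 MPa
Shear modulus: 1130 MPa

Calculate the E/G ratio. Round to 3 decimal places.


E / G = 2852 / 1130 = 2.524

2.524


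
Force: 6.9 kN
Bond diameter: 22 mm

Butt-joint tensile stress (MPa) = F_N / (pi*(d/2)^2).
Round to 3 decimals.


F_N = 6.9 * 1000 = 6900.0 N
A = pi*(11.0)^2 = 380.1327 mm^2
stress = 6900.0 / 380.1327 = 18.152 MPa

18.152


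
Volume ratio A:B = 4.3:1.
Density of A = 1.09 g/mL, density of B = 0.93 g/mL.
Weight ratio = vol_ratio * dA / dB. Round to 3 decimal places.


Wt ratio = 4.3 * 1.09 / 0.93
= 5.040

5.040


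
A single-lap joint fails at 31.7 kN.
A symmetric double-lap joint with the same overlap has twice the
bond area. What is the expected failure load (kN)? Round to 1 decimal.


Double-lap load = 2 * 31.7 = 63.4 kN

63.4


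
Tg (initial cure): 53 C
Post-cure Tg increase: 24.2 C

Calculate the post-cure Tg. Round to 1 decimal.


Post-cure Tg = 53 + 24.2 = 77.2 C

77.2


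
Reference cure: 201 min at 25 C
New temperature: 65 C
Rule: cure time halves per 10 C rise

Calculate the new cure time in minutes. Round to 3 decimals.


factor = 2^((65-25)/10) = 16.0000
t_new = 201 / 16.0000 = 12.563 min

12.563


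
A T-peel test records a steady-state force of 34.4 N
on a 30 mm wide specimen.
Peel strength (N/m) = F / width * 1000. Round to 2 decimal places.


Peel strength = 34.4 / 30 * 1000
= 1146.67 N/m

1146.67


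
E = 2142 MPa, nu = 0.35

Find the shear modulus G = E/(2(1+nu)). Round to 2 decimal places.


G = 2142 / (2 * 1.35)
= 793.33 MPa

793.33


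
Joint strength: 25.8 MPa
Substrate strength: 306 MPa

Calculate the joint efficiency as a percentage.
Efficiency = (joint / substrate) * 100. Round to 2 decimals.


Efficiency = (25.8 / 306) * 100 = 8.43%

8.43


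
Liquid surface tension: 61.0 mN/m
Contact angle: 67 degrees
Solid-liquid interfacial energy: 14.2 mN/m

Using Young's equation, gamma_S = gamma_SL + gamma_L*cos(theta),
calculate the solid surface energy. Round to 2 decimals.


gamma_S = 14.2 + 61.0 * cos(67)
= 38.03 mN/m

38.03


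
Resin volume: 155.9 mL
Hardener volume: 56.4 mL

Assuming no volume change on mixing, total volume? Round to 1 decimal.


V_total = 155.9 + 56.4 = 212.3 mL

212.3


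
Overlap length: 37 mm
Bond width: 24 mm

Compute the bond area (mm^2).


Bond area = 37 * 24 = 888 mm^2

888


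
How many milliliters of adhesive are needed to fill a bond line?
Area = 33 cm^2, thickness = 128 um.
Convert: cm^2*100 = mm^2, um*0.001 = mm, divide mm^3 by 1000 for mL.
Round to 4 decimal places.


= (33 * 100) * (128 * 0.001) / 1000
= 0.4224 mL

0.4224


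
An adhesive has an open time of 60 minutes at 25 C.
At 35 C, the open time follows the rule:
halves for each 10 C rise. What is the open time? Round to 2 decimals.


Factor = 2^((35-25)/10) = 2.0000
Open time = 60 / 2.0000 = 30.00 min

30.00


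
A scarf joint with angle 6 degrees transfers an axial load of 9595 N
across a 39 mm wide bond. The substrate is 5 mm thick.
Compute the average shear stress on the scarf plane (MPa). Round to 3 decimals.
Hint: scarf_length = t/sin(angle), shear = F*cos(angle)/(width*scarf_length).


scarf_length = 5 / sin(6 deg) = 47.8339 mm
cos(6 deg) = 0.994522
shear stress = 9595 * 0.994522 / (39 * 47.8339)
= 5.115 MPa

5.115


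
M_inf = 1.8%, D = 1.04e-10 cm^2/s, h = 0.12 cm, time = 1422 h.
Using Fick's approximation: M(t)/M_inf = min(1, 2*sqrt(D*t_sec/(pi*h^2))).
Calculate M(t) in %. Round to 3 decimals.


t = 5119200 s
ratio = min(1, 2*sqrt(1.04e-10*5119200/(pi*0.0144)))
= 0.216966
M(t) = 1.8 * 0.216966 = 0.391%

0.391


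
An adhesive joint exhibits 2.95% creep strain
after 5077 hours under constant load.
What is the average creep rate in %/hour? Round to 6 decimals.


Creep rate = strain / time
= 2.95 / 5077
= 0.000581 %/h

0.000581


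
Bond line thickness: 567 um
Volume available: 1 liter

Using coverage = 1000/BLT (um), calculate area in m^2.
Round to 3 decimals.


1 L = 1e6 mm^3, thickness = 567 um = 0.567 mm
Area = 1e6 / 0.567 mm^2 = (1e6 / 0.567) / 1e6 m^2 = 1000 / 567 m^2
= 1.764 m^2

1.764


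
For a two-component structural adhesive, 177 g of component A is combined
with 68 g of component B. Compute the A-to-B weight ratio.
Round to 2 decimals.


Weight ratio A:B = 177 / 68
= 2.60

2.60


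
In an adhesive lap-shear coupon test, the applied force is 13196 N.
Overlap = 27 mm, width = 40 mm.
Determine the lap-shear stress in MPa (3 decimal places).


stress = F / (overlap * width)
= 13196 / (27 * 40)
= 12.219 MPa

12.219


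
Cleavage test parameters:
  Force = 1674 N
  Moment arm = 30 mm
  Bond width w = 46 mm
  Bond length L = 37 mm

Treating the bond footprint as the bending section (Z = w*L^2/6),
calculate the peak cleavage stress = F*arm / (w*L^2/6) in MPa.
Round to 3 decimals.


M = 1674 * 30 = 50220 N*mm
Z = 46 * 37^2 / 6 = 62974 / 6 mm^3
sigma = M / Z = 6 * 50220 / 62974 = 301320 / 62974
= 4.785 MPa

4.785


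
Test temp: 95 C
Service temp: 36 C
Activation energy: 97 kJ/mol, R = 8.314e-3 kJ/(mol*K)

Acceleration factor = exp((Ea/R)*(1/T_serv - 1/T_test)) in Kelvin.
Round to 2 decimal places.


AF = exp((97/0.008314)*(1/309.15 - 1/368.15))
= 423.31

423.31


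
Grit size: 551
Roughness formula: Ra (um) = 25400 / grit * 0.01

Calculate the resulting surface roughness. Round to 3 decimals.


Ra = 25400 / 551 * 0.01
= 0.461 um

0.461


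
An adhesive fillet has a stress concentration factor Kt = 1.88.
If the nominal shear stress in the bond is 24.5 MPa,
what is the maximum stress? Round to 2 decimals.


Max stress = 24.5 * 1.88 = 46.06 MPa

46.06


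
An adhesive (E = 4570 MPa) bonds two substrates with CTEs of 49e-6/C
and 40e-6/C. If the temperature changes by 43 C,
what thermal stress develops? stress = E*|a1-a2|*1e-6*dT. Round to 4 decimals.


Stress = 4570 * |49 - 40| * 1e-6 * 43
= 1.7686 MPa

1.7686


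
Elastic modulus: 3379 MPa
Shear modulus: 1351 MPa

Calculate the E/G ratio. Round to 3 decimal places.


E / G = 3379 / 1351 = 2.501

2.501


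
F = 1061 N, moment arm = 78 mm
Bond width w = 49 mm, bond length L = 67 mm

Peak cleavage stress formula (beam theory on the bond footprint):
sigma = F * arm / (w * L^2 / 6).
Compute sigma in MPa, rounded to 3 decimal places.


sigma = (1061 * 78) / (49 * 4489 / 6)
= 82758 * 6 / 219961
= 496548 / 219961
= 2.257 MPa

2.257


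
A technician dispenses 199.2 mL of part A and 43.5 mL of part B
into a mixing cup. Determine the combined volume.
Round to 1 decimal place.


Combined volume = 199.2 + 43.5
= 242.7 mL

242.7


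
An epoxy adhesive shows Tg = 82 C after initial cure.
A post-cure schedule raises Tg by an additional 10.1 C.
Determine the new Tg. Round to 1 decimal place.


New Tg = 82 + 10.1
= 92.1 C

92.1


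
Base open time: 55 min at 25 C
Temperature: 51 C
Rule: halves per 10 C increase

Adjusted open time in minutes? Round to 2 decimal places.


Acceleration = 2^((51-25)/10) = 6.0629
Open time = 55 / 6.0629 = 9.07 min

9.07


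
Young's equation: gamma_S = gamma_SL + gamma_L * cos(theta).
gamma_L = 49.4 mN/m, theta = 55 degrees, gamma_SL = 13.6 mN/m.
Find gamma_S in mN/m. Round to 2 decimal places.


cos(55 deg) = 0.573576
gamma_S = 13.6 + 49.4 * 0.573576
= 41.93 mN/m

41.93


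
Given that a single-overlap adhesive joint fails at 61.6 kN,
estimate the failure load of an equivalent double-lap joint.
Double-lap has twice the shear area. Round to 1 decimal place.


Double-lap factor = 2
Expected load = 61.6 * 2 = 123.2 kN

123.2


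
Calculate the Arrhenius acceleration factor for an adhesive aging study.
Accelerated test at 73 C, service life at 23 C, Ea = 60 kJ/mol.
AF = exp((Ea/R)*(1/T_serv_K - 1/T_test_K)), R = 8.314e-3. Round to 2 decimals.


T_test = 346.15 K, T_serv = 296.15 K
Ea/R = 60 / 0.008314 = 7216.74
AF = exp(7216.74 * (1/296.15 - 1/346.15))
= 33.78

33.78


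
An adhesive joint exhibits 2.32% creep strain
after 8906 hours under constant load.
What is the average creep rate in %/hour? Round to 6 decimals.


Creep rate = strain / time
= 2.32 / 8906
= 0.000260 %/h

0.000260


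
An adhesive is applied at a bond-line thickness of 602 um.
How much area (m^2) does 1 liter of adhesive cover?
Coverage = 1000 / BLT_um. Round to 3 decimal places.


Coverage = 1000 / 602 = 1.661 m^2

1.661


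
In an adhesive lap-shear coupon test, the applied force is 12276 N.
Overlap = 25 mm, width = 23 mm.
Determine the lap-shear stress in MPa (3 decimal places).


stress = F / (overlap * width)
= 12276 / (25 * 23)
= 21.350 MPa

21.350


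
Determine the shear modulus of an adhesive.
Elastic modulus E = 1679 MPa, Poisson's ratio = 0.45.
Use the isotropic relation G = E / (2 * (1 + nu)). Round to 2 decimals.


G = 1679 / (2*(1+0.45)) = 1679 / 2.90
= 578.97 MPa

578.97


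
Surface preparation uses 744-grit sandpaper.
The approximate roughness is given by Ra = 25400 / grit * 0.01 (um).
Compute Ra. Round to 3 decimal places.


Ra = 25400 / 744 * 0.01
= 254 / 744
= 0.341 um

0.341


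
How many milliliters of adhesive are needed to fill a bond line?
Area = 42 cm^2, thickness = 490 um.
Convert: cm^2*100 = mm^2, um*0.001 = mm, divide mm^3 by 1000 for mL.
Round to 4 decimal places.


= (42 * 100) * (490 * 0.001) / 1000
= 2.0580 mL

2.0580


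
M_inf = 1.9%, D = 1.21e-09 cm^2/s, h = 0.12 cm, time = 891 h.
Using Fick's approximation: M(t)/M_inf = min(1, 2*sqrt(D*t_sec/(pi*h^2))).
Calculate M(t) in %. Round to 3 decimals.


t = 3207600 s
ratio = min(1, 2*sqrt(1.21e-09*3207600/(pi*0.0144)))
= 0.585810
M(t) = 1.9 * 0.585810 = 1.113%

1.113


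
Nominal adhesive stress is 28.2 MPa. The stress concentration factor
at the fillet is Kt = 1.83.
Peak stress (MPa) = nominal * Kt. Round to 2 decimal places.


Peak = 28.2 * 1.83 = 51.61 MPa

51.61


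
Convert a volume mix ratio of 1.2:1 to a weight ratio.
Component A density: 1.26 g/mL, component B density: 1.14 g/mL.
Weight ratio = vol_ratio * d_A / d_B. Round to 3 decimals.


= 1.2 * 1.26 / 1.14 = 1.326

1.326


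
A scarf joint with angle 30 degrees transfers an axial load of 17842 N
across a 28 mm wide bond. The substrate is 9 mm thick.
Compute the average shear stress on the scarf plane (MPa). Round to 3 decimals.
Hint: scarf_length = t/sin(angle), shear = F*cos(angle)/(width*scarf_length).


scarf_length = 9 / sin(30 deg) = 18.0000 mm
cos(30 deg) = 0.866025
shear stress = 17842 * 0.866025 / (28 * 18.0000)
= 30.658 MPa

30.658


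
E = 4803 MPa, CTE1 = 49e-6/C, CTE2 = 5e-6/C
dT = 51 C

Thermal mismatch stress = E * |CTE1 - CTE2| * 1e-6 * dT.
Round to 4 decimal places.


= 4803 * 44e-6 * 51
= 10.7779 MPa

10.7779


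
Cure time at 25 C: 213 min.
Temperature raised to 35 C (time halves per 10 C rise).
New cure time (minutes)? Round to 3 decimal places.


Acceleration factor = 2^(10/10) = 2.0000
New time = 213 / 2.0000 = 106.500 min

106.500


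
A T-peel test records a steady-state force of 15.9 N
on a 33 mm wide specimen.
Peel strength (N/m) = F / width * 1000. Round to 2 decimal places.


Peel strength = 15.9 / 33 * 1000
= 481.82 N/m

481.82


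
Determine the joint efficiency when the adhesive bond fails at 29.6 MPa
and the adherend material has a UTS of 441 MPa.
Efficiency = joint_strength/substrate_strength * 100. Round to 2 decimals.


Joint efficiency = 29.6 / 441 * 100
= 6.71%

6.71


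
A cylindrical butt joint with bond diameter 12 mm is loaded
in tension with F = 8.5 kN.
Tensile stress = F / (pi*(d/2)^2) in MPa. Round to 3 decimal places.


Area = pi * (12/2)^2 = 113.0973 mm^2
Stress = 8.5*1000 / 113.0973
= 75.157 MPa

75.157


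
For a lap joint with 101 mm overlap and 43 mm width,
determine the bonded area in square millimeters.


Area = 101 * 43 = 4343 mm^2

4343


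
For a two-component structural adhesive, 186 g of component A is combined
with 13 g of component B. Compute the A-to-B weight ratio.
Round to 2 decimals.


Weight ratio A:B = 186 / 13
= 14.31

14.31


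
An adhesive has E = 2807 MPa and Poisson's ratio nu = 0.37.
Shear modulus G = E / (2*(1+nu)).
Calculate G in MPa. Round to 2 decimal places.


G = 2807 / (2*(1+0.37))
= 2807 / 2.74
= 1024.45 MPa

1024.45


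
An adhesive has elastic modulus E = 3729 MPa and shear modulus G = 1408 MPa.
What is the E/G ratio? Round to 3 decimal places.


E/G = 3729 / 1408 = 2.648

2.648


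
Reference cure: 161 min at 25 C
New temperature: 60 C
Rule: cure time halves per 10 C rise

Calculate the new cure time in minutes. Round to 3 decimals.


factor = 2^((60-25)/10) = 11.3137
t_new = 161 / 11.3137 = 14.231 min

14.231


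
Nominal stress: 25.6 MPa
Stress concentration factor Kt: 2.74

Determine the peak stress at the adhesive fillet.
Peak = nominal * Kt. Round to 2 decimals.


Peak stress = 25.6 * 2.74
= 70.14 MPa

70.14


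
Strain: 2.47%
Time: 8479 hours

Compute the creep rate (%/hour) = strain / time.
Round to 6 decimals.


Creep rate = 2.47 / 8479
= 0.000291 %/h

0.000291


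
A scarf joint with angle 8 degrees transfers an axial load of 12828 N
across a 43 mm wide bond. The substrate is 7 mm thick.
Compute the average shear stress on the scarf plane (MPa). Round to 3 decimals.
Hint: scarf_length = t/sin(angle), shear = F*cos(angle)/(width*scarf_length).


scarf_length = 7 / sin(8 deg) = 50.2971 mm
cos(8 deg) = 0.990268
shear stress = 12828 * 0.990268 / (43 * 50.2971)
= 5.874 MPa

5.874


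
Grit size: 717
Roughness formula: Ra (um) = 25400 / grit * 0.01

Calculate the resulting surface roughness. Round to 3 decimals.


Ra = 25400 / 717 * 0.01
= 0.354 um

0.354


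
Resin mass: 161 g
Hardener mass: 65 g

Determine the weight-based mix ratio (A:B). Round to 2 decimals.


Ratio = 161 / 65 = 2.48

2.48


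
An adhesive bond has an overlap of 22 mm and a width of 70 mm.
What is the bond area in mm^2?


Bond area = overlap * width
= 22 * 70
= 1540 mm^2

1540


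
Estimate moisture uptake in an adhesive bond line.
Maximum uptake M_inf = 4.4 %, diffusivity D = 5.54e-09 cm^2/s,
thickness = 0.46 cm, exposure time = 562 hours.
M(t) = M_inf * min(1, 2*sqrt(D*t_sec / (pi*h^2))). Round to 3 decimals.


Convert time: 562 h = 2023200 s
ratio = min(1, 2*sqrt(5.54e-09*2023200/(pi*0.46^2)))
= 0.259700
M(t) = 4.4 * 0.259700 = 1.143%

1.143


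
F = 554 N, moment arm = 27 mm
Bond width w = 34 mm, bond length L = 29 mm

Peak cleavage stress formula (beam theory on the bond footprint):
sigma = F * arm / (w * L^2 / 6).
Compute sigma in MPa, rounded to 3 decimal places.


sigma = (554 * 27) / (34 * 841 / 6)
= 14958 * 6 / 28594
= 89748 / 28594
= 3.139 MPa

3.139


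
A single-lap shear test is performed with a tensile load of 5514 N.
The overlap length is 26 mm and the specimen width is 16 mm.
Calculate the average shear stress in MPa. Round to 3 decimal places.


Shear stress = F / (overlap * width)
= 5514 / (26 * 16)
= 5514 / 416
= 13.255 MPa

13.255


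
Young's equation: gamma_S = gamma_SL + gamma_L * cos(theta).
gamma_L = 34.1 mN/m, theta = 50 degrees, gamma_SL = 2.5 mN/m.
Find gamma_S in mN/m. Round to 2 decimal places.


cos(50 deg) = 0.642788
gamma_S = 2.5 + 34.1 * 0.642788
= 24.42 mN/m

24.42


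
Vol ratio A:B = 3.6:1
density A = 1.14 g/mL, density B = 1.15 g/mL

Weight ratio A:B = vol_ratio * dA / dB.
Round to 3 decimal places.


Weight ratio = 3.6 * 1.14 / 1.15
= 3.569

3.569


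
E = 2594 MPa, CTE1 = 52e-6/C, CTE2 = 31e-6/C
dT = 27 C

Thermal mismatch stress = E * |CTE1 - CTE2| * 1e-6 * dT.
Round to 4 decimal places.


= 2594 * 21e-6 * 27
= 1.4708 MPa

1.4708


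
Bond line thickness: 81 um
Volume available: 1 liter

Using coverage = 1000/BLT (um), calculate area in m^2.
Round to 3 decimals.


1 L = 1e6 mm^3, thickness = 81 um = 0.081 mm
Area = 1e6 / 0.081 mm^2 = (1e6 / 0.081) / 1e6 m^2 = 1000 / 81 m^2
= 12.346 m^2

12.346


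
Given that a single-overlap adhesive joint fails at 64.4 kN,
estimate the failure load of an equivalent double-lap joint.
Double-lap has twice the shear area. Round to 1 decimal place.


Double-lap factor = 2
Expected load = 64.4 * 2 = 128.8 kN

128.8


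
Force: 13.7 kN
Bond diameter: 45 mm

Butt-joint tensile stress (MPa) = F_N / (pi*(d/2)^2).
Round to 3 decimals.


F_N = 13.7 * 1000 = 13700.0 N
A = pi*(22.5)^2 = 1590.4313 mm^2
stress = 13700.0 / 1590.4313 = 8.614 MPa

8.614


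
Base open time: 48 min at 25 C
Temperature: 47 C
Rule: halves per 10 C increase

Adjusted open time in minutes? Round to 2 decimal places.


Acceleration = 2^((47-25)/10) = 4.5948
Open time = 48 / 4.5948 = 10.45 min

10.45


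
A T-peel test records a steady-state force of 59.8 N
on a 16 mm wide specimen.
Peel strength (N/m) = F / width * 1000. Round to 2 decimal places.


Peel strength = 59.8 / 16 * 1000
= 3737.50 N/m

3737.50


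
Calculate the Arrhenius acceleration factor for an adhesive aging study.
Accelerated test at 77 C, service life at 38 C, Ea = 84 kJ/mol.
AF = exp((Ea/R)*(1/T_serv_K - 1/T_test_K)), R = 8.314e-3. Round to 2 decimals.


T_test = 350.15 K, T_serv = 311.15 K
Ea/R = 84 / 0.008314 = 10103.44
AF = exp(10103.44 * (1/311.15 - 1/350.15))
= 37.21

37.21


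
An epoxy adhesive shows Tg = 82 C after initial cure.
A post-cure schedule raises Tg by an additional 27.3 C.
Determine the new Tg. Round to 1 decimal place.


New Tg = 82 + 27.3
= 109.3 C

109.3


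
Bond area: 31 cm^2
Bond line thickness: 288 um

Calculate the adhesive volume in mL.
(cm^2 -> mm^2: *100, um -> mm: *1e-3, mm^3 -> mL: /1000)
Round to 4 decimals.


V = 31*100 * 288*1e-3 / 1000
= 0.8928 mL

0.8928


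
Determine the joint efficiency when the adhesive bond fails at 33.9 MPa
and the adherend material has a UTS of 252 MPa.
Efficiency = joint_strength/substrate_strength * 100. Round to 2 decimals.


Joint efficiency = 33.9 / 252 * 100
= 13.45%

13.45


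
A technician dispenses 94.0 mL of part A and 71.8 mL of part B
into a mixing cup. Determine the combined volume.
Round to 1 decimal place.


Combined volume = 94.0 + 71.8
= 165.8 mL

165.8


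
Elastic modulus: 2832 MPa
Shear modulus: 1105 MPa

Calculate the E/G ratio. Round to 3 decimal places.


E / G = 2832 / 1105 = 2.563

2.563


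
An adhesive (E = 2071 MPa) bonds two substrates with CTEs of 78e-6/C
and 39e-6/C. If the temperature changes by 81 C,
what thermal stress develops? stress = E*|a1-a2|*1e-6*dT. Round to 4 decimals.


Stress = 2071 * |78 - 39| * 1e-6 * 81
= 6.5423 MPa

6.5423


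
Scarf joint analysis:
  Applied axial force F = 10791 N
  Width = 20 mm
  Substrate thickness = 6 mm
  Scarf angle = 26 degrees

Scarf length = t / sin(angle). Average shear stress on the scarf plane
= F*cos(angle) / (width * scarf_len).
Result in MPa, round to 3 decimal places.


Scarf length = 6 / sin(26 deg) = 13.6870 mm
cos(26 deg) = 0.898794
Shear = 10791 * 0.898794 / (20 * 13.6870)
= 35.431 MPa

35.431


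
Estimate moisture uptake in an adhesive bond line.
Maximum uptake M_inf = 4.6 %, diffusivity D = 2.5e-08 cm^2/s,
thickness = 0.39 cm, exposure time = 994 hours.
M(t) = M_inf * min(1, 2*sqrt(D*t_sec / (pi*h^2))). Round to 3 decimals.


Convert time: 994 h = 3578400 s
ratio = min(1, 2*sqrt(2.5e-08*3578400/(pi*0.39^2)))
= 0.865376
M(t) = 4.6 * 0.865376 = 3.981%

3.981


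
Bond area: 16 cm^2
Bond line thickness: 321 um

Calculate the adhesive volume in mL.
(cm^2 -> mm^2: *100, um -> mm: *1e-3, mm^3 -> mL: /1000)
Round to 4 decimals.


V = 16*100 * 321*1e-3 / 1000
= 0.5136 mL

0.5136


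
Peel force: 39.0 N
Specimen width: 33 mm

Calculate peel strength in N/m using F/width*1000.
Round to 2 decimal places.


Peel strength = 39.0 / 33 * 1000 = 1181.82 N/m

1181.82


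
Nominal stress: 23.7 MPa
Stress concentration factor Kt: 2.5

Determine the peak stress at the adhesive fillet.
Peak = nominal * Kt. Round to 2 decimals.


Peak stress = 23.7 * 2.5
= 59.25 MPa

59.25


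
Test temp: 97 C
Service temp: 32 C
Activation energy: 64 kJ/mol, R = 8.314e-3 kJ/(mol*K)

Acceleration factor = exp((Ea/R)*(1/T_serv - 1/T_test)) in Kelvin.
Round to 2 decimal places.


AF = exp((64/0.008314)*(1/305.15 - 1/370.15))
= 83.92

83.92


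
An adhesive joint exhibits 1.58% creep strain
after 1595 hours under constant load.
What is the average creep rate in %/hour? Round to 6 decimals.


Creep rate = strain / time
= 1.58 / 1595
= 0.000991 %/h

0.000991


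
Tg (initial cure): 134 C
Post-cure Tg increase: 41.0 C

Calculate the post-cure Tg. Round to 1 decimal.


Post-cure Tg = 134 + 41.0 = 175.0 C

175.0


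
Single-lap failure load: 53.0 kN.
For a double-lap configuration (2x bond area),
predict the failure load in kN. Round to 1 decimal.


Failure load = 53.0 * 2 = 106.0 kN

106.0


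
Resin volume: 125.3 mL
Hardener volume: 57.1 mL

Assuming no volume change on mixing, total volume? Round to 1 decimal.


V_total = 125.3 + 57.1 = 182.4 mL

182.4


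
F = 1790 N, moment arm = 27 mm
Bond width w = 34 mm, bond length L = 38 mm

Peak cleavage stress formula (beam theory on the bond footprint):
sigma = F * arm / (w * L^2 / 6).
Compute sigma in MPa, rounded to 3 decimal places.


sigma = (1790 * 27) / (34 * 1444 / 6)
= 48330 * 6 / 49096
= 289980 / 49096
= 5.906 MPa

5.906


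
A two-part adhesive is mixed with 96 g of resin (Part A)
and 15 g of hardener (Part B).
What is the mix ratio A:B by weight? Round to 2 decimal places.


Mix ratio = mass_A / mass_B
= 96 / 15
= 6.40

6.40


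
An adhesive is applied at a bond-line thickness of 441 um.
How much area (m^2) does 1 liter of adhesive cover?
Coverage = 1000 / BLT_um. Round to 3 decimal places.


Coverage = 1000 / 441 = 2.268 m^2

2.268


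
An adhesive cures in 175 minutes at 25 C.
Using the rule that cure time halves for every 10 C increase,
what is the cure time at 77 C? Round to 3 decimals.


Factor = 2^((77 - 25) / 10) = 36.7583
Cure time = 175 / 36.7583
= 4.761 minutes

4.761


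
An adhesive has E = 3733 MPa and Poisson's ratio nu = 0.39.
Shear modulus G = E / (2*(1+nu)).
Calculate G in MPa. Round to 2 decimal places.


G = 3733 / (2*(1+0.39))
= 3733 / 2.78
= 1342.81 MPa

1342.81


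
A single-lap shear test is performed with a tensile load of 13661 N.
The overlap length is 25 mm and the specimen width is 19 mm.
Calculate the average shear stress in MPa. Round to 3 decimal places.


Shear stress = F / (overlap * width)
= 13661 / (25 * 19)
= 13661 / 475
= 28.760 MPa

28.760


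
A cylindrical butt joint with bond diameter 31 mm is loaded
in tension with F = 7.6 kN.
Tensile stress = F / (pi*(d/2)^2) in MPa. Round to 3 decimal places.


Area = pi * (31/2)^2 = 754.7676 mm^2
Stress = 7.6*1000 / 754.7676
= 10.069 MPa

10.069


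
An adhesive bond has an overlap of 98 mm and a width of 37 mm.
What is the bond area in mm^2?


Bond area = overlap * width
= 98 * 37
= 3626 mm^2

3626


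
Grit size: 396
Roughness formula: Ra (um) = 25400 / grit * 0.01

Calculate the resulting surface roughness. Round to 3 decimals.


Ra = 25400 / 396 * 0.01
= 0.641 um

0.641


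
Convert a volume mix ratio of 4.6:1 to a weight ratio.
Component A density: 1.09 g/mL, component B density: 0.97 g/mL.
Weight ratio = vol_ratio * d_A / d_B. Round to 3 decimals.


= 4.6 * 1.09 / 0.97 = 5.169

5.169


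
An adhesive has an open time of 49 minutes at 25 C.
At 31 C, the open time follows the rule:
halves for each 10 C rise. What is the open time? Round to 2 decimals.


Factor = 2^((31-25)/10) = 1.5157
Open time = 49 / 1.5157 = 32.33 min

32.33


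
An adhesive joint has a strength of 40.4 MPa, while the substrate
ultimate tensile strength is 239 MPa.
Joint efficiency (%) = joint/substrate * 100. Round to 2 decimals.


Efficiency = 40.4 / 239 * 100
= 16.90%

16.90


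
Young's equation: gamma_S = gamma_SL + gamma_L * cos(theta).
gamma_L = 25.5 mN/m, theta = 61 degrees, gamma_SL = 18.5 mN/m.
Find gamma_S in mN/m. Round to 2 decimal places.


cos(61 deg) = 0.484810
gamma_S = 18.5 + 25.5 * 0.484810
= 30.86 mN/m

30.86


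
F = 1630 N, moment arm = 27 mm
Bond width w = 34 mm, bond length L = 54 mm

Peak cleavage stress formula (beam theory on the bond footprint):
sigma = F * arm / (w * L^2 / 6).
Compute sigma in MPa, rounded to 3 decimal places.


sigma = (1630 * 27) / (34 * 2916 / 6)
= 44010 * 6 / 99144
= 264060 / 99144
= 2.663 MPa

2.663


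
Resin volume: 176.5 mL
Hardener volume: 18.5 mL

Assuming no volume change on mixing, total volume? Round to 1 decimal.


V_total = 176.5 + 18.5 = 195.0 mL

195.0


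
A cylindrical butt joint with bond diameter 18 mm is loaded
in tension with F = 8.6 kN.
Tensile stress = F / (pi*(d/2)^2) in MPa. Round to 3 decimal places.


Area = pi * (18/2)^2 = 254.4690 mm^2
Stress = 8.6*1000 / 254.4690
= 33.796 MPa

33.796


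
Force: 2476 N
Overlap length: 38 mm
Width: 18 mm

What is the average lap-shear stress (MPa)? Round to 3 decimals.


Average shear stress = F / (overlap * width)
= 2476 / (38 * 18)
= 3.620 MPa

3.620


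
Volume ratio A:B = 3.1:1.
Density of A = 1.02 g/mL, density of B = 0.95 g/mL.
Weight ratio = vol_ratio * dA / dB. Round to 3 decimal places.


Wt ratio = 3.1 * 1.02 / 0.95
= 3.328

3.328


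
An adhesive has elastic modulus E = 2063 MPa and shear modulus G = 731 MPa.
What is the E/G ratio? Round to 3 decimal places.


E/G = 2063 / 731 = 2.822

2.822


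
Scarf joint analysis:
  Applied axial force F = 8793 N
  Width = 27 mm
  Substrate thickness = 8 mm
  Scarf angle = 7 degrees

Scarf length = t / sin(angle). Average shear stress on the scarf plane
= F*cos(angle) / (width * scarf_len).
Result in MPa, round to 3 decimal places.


Scarf length = 8 / sin(7 deg) = 65.6441 mm
cos(7 deg) = 0.992546
Shear = 8793 * 0.992546 / (27 * 65.6441)
= 4.924 MPa

4.924


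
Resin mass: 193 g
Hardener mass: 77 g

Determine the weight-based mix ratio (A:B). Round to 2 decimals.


Ratio = 193 / 77 = 2.51

2.51


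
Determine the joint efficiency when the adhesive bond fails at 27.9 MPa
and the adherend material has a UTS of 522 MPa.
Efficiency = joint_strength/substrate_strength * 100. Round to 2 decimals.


Joint efficiency = 27.9 / 522 * 100
= 5.34%

5.34


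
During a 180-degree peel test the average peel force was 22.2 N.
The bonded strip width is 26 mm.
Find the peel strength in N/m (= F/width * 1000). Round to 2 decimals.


Peel strength = F/width * 1000
= 22.2 / 26 * 1000
= 853.85 N/m

853.85


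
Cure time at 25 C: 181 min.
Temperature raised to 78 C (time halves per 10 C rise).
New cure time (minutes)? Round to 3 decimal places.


Acceleration factor = 2^(53/10) = 39.3966
New time = 181 / 39.3966 = 4.594 min

4.594


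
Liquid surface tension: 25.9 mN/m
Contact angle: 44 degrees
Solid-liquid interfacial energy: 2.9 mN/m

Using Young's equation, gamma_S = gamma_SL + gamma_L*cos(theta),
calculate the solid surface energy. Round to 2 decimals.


gamma_S = 2.9 + 25.9 * cos(44)
= 21.53 mN/m

21.53


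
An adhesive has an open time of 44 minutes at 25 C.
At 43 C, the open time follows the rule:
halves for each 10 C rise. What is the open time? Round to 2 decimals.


Factor = 2^((43-25)/10) = 3.4822
Open time = 44 / 3.4822 = 12.64 min

12.64


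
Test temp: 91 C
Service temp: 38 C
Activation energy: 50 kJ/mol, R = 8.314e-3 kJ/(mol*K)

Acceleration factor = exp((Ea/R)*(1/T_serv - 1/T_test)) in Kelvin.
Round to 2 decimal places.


AF = exp((50/0.008314)*(1/311.15 - 1/364.15))
= 16.66

16.66


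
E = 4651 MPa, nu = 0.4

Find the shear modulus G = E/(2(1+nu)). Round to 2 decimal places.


G = 4651 / (2 * 1.40)
= 1661.07 MPa

1661.07


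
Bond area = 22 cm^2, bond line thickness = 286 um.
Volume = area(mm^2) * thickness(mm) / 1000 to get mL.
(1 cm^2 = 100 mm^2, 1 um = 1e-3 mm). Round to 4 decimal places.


area_mm2 = 22 * 100 = 2200
blt_mm = 286 * 1e-3 = 0.286
vol_mm3 = 2200 * 0.286 = 629.2
vol_mL = 629.2 / 1000 = 0.6292 mL

0.6292


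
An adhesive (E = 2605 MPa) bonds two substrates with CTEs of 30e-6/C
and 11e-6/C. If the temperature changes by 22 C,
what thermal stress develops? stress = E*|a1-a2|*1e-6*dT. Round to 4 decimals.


Stress = 2605 * |30 - 11| * 1e-6 * 22
= 1.0889 MPa

1.0889


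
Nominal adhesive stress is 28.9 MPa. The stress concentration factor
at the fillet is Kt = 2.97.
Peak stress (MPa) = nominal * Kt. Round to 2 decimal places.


Peak = 28.9 * 2.97 = 85.83 MPa

85.83


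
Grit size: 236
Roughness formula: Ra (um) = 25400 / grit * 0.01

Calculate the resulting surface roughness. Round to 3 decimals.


Ra = 25400 / 236 * 0.01
= 1.076 um

1.076


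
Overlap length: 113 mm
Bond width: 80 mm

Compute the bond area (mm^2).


Bond area = 113 * 80 = 9040 mm^2

9040


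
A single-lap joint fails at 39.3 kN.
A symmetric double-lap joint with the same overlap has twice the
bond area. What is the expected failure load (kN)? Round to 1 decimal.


Double-lap load = 2 * 39.3 = 78.6 kN

78.6


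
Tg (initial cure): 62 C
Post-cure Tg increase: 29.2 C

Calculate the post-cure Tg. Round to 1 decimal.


Post-cure Tg = 62 + 29.2 = 91.2 C

91.2


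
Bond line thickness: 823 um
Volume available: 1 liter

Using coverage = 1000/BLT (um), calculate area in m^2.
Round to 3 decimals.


1 L = 1e6 mm^3, thickness = 823 um = 0.823 mm
Area = 1e6 / 0.823 mm^2 = (1e6 / 0.823) / 1e6 m^2 = 1000 / 823 m^2
= 1.215 m^2

1.215


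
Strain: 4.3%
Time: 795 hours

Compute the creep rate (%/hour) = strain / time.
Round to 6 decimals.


Creep rate = 4.3 / 795
= 0.005409 %/h

0.005409


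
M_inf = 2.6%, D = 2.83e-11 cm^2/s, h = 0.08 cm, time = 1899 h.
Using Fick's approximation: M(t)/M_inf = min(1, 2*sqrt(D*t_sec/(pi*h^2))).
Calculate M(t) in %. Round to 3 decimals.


t = 6836400 s
ratio = min(1, 2*sqrt(2.83e-11*6836400/(pi*0.0064)))
= 0.196188
M(t) = 2.6 * 0.196188 = 0.510%

0.510


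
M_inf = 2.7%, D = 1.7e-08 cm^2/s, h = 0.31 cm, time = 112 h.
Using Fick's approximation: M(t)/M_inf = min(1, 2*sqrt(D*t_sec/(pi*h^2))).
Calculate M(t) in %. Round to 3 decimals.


t = 403200 s
ratio = min(1, 2*sqrt(1.7e-08*403200/(pi*0.0961)))
= 0.301355
M(t) = 2.7 * 0.301355 = 0.814%

0.814


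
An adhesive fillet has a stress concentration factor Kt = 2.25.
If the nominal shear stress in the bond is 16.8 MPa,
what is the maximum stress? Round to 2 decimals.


Max stress = 16.8 * 2.25 = 37.80 MPa

37.80


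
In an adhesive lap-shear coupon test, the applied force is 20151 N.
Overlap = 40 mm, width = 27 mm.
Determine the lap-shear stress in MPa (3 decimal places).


stress = F / (overlap * width)
= 20151 / (40 * 27)
= 18.658 MPa

18.658


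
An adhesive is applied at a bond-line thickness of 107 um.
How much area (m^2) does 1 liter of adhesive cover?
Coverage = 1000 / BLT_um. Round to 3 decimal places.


Coverage = 1000 / 107 = 9.346 m^2

9.346


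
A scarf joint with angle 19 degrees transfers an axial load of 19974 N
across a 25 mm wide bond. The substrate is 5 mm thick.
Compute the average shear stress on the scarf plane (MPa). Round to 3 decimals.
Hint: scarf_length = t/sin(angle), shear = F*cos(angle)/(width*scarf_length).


scarf_length = 5 / sin(19 deg) = 15.3578 mm
cos(19 deg) = 0.945519
shear stress = 19974 * 0.945519 / (25 * 15.3578)
= 49.189 MPa

49.189


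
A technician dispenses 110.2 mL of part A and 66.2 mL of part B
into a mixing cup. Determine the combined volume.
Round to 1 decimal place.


Combined volume = 110.2 + 66.2
= 176.4 mL

176.4


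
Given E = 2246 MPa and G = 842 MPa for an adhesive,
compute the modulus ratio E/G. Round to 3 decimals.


E/G ratio = 2246 / 842 = 2.667

2.667


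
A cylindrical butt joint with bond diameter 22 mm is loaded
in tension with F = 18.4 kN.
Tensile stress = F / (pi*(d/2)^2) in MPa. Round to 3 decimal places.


Area = pi * (22/2)^2 = 380.1327 mm^2
Stress = 18.4*1000 / 380.1327
= 48.404 MPa

48.404


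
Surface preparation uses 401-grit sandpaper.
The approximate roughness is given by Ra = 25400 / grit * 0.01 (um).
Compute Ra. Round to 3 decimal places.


Ra = 25400 / 401 * 0.01
= 254 / 401
= 0.633 um

0.633


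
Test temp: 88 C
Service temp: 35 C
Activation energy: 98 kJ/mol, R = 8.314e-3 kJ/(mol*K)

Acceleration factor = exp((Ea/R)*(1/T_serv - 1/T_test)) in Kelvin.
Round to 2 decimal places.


AF = exp((98/0.008314)*(1/308.15 - 1/361.15))
= 274.13

274.13


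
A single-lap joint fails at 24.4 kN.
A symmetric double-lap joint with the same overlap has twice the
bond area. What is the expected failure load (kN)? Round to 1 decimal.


Double-lap load = 2 * 24.4 = 48.8 kN

48.8


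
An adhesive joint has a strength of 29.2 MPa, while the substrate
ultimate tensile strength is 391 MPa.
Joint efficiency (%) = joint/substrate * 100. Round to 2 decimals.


Efficiency = 29.2 / 391 * 100
= 7.47%

7.47


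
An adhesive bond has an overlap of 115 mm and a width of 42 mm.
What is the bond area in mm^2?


Bond area = overlap * width
= 115 * 42
= 4830 mm^2

4830


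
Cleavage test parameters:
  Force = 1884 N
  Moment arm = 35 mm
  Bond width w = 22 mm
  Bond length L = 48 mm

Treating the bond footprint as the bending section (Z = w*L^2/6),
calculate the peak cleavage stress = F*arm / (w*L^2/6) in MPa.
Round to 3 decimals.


M = 1884 * 35 = 65940 N*mm
Z = 22 * 48^2 / 6 = 50688 / 6 mm^3
sigma = M / Z = 6 * 65940 / 50688 = 395640 / 50688
= 7.805 MPa

7.805


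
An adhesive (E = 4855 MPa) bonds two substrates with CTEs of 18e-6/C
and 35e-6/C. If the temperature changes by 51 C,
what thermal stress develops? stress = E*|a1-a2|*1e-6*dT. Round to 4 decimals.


Stress = 4855 * |18 - 35| * 1e-6 * 51
= 4.2093 MPa

4.2093


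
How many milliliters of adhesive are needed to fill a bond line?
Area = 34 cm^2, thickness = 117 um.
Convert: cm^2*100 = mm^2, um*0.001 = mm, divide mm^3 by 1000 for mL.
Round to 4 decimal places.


= (34 * 100) * (117 * 0.001) / 1000
= 0.3978 mL

0.3978


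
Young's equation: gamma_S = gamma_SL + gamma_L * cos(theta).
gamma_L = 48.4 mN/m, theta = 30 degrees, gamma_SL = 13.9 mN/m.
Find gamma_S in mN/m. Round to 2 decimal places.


cos(30 deg) = 0.866025
gamma_S = 13.9 + 48.4 * 0.866025
= 55.82 mN/m

55.82


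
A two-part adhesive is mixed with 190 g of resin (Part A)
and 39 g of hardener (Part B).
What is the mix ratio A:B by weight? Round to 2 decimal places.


Mix ratio = mass_A / mass_B
= 190 / 39
= 4.87

4.87


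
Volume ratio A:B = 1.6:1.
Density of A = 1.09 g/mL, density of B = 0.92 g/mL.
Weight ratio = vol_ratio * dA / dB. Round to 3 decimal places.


Wt ratio = 1.6 * 1.09 / 0.92
= 1.896

1.896


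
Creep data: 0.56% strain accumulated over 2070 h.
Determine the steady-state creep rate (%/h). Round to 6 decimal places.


Rate = 0.56 / 2070 = 0.000271 %/h

0.000271


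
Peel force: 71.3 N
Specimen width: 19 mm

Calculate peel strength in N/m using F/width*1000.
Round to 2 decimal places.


Peel strength = 71.3 / 19 * 1000 = 3752.63 N/m

3752.63


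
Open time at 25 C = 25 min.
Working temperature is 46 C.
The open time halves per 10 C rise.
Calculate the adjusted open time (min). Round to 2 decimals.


factor = 2^((46 - 25) / 10) = 4.2871
ot = 25 / 4.2871 = 5.83 min

5.83


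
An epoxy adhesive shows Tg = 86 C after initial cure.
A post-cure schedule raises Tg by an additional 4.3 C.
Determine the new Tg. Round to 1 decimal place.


New Tg = 86 + 4.3
= 90.3 C

90.3


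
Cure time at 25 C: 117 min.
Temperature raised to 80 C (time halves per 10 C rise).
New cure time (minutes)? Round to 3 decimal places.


Acceleration factor = 2^(55/10) = 45.2548
New time = 117 / 45.2548 = 2.585 min

2.585


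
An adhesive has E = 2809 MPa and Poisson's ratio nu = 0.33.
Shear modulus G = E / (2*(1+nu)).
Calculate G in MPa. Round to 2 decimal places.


G = 2809 / (2*(1+0.33))
= 2809 / 2.66
= 1056.02 MPa

1056.02


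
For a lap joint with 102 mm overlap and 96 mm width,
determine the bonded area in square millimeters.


Area = 102 * 96 = 9792 mm^2

9792


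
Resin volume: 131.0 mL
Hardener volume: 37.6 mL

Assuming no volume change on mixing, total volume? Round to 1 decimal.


V_total = 131.0 + 37.6 = 168.6 mL

168.6


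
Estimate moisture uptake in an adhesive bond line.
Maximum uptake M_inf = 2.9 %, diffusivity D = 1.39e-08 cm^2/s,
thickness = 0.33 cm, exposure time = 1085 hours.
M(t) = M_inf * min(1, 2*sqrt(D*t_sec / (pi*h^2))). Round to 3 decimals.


Convert time: 1085 h = 3906000 s
ratio = min(1, 2*sqrt(1.39e-08*3906000/(pi*0.33^2)))
= 0.796736
M(t) = 2.9 * 0.796736 = 2.311%

2.311


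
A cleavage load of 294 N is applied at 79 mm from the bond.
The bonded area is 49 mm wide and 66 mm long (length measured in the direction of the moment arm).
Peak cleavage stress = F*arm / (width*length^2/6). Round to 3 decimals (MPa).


Moment = 294 * 79 = 23226 N*mm
Section modulus = 49 * 4356 / 6 = 213444 / 6 mm^3
Stress = 23226 / (213444 / 6) = 139356 / 213444
= 0.653 MPa

0.653
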